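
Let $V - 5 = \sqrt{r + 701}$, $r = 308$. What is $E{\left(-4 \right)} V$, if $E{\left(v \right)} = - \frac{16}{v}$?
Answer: $20 + 4 \sqrt{1009} \approx 147.06$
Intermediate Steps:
$V = 5 + \sqrt{1009}$ ($V = 5 + \sqrt{308 + 701} = 5 + \sqrt{1009} \approx 36.765$)
$E{\left(-4 \right)} V = - \frac{16}{-4} \left(5 + \sqrt{1009}\right) = \left(-16\right) \left(- \frac{1}{4}\right) \left(5 + \sqrt{1009}\right) = 4 \left(5 + \sqrt{1009}\right) = 20 + 4 \sqrt{1009}$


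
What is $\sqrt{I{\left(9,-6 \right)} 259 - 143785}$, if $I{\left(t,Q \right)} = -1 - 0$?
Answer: $2 i \sqrt{36011} \approx 379.53 i$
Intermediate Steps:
$I{\left(t,Q \right)} = -1$ ($I{\left(t,Q \right)} = -1 + 0 = -1$)
$\sqrt{I{\left(9,-6 \right)} 259 - 143785} = \sqrt{\left(-1\right) 259 - 143785} = \sqrt{-259 - 143785} = \sqrt{-144044} = 2 i \sqrt{36011}$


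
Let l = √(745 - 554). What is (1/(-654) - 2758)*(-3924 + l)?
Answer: 10822398 - 1803733*√191/654 ≈ 1.0784e+7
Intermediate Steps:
l = √191 ≈ 13.820
(1/(-654) - 2758)*(-3924 + l) = (1/(-654) - 2758)*(-3924 + √191) = (-1/654 - 2758)*(-3924 + √191) = -1803733*(-3924 + √191)/654 = 10822398 - 1803733*√191/654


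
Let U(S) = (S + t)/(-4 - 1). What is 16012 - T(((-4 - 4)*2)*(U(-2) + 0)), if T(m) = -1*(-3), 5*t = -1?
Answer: 16009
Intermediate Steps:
t = -1/5 (t = (1/5)*(-1) = -1/5 ≈ -0.20000)
U(S) = 1/25 - S/5 (U(S) = (S - 1/5)/(-4 - 1) = (-1/5 + S)/(-5) = (-1/5 + S)*(-1/5) = 1/25 - S/5)
T(m) = 3
16012 - T(((-4 - 4)*2)*(U(-2) + 0)) = 16012 - 1*3 = 16012 - 3 = 16009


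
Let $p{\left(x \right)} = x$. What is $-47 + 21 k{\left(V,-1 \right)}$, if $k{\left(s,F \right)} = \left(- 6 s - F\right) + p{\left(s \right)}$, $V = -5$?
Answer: $499$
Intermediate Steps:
$k{\left(s,F \right)} = - F - 5 s$ ($k{\left(s,F \right)} = \left(- 6 s - F\right) + s = \left(- F - 6 s\right) + s = - F - 5 s$)
$-47 + 21 k{\left(V,-1 \right)} = -47 + 21 \left(\left(-1\right) \left(-1\right) - -25\right) = -47 + 21 \left(1 + 25\right) = -47 + 21 \cdot 26 = -47 + 546 = 499$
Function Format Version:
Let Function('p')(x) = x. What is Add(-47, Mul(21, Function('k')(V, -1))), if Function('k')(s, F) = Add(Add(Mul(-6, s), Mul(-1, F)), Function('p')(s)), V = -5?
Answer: 499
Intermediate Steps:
Function('k')(s, F) = Add(Mul(-1, F), Mul(-5, s)) (Function('k')(s, F) = Add(Add(Mul(-6, s), Mul(-1, F)), s) = Add(Add(Mul(-1, F), Mul(-6, s)), s) = Add(Mul(-1, F), Mul(-5, s)))
Add(-47, Mul(21, Function('k')(V, -1))) = Add(-47, Mul(21, Add(Mul(-1, -1), Mul(-5, -5)))) = Add(-47, Mul(21, Add(1, 25))) = Add(-47, Mul(21, 26)) = Add(-47, 546) = 499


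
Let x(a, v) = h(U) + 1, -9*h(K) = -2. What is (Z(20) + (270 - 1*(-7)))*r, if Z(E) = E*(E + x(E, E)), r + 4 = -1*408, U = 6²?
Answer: -2600956/9 ≈ -2.8900e+5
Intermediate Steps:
U = 36
h(K) = 2/9 (h(K) = -⅑*(-2) = 2/9)
r = -412 (r = -4 - 1*408 = -4 - 408 = -412)
x(a, v) = 11/9 (x(a, v) = 2/9 + 1 = 11/9)
Z(E) = E*(11/9 + E) (Z(E) = E*(E + 11/9) = E*(11/9 + E))
(Z(20) + (270 - 1*(-7)))*r = ((⅑)*20*(11 + 9*20) + (270 - 1*(-7)))*(-412) = ((⅑)*20*(11 + 180) + (270 + 7))*(-412) = ((⅑)*20*191 + 277)*(-412) = (3820/9 + 277)*(-412) = (6313/9)*(-412) = -2600956/9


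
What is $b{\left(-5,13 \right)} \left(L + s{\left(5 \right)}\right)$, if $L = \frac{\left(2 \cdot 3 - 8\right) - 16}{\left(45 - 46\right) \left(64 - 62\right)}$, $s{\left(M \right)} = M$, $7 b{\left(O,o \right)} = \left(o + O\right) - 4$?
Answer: $8$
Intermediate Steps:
$b{\left(O,o \right)} = - \frac{4}{7} + \frac{O}{7} + \frac{o}{7}$ ($b{\left(O,o \right)} = \frac{\left(o + O\right) - 4}{7} = \frac{\left(O + o\right) - 4}{7} = \frac{-4 + O + o}{7} = - \frac{4}{7} + \frac{O}{7} + \frac{o}{7}$)
$L = 9$ ($L = \frac{\left(6 - 8\right) - 16}{\left(-1\right) 2} = \frac{-2 - 16}{-2} = \left(-18\right) \left(- \frac{1}{2}\right) = 9$)
$b{\left(-5,13 \right)} \left(L + s{\left(5 \right)}\right) = \left(- \frac{4}{7} + \frac{1}{7} \left(-5\right) + \frac{1}{7} \cdot 13\right) \left(9 + 5\right) = \left(- \frac{4}{7} - \frac{5}{7} + \frac{13}{7}\right) 14 = \frac{4}{7} \cdot 14 = 8$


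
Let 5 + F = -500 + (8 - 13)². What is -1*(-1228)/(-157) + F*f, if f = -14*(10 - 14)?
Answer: -4221388/157 ≈ -26888.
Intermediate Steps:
f = 56 (f = -14*(-4) = 56)
F = -480 (F = -5 + (-500 + (8 - 13)²) = -5 + (-500 + (-5)²) = -5 + (-500 + 25) = -5 - 475 = -480)
-1*(-1228)/(-157) + F*f = -1*(-1228)/(-157) - 480*56 = 1228*(-1/157) - 26880 = -1228/157 - 26880 = -4221388/157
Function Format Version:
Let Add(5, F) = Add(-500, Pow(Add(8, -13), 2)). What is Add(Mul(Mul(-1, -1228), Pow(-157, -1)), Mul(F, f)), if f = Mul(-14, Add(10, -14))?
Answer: Rational(-4221388, 157) ≈ -26888.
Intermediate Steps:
f = 56 (f = Mul(-14, -4) = 56)
F = -480 (F = Add(-5, Add(-500, Pow(Add(8, -13), 2))) = Add(-5, Add(-500, Pow(-5, 2))) = Add(-5, Add(-500, 25)) = Add(-5, -475) = -480)
Add(Mul(Mul(-1, -1228), Pow(-157, -1)), Mul(F, f)) = Add(Mul(Mul(-1, -1228), Pow(-157, -1)), Mul(-480, 56)) = Add(Mul(1228, Rational(-1, 157)), -26880) = Add(Rational(-1228, 157), -26880) = Rational(-4221388, 157)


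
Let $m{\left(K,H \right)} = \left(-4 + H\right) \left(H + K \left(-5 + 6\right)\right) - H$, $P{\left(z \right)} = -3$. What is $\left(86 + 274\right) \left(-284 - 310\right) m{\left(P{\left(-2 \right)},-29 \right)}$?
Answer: $-232016400$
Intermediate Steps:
$m{\left(K,H \right)} = - H + \left(-4 + H\right) \left(H + K\right)$ ($m{\left(K,H \right)} = \left(-4 + H\right) \left(H + K 1\right) - H = \left(-4 + H\right) \left(H + K\right) - H = - H + \left(-4 + H\right) \left(H + K\right)$)
$\left(86 + 274\right) \left(-284 - 310\right) m{\left(P{\left(-2 \right)},-29 \right)} = \left(86 + 274\right) \left(-284 - 310\right) \left(\left(-29\right)^{2} - -145 - -12 - -87\right) = 360 \left(-594\right) \left(841 + 145 + 12 + 87\right) = \left(-213840\right) 1085 = -232016400$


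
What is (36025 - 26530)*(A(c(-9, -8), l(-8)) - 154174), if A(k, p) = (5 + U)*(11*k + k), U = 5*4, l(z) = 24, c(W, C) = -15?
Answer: -1506609630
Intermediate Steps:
U = 20
A(k, p) = 300*k (A(k, p) = (5 + 20)*(11*k + k) = 25*(12*k) = 300*k)
(36025 - 26530)*(A(c(-9, -8), l(-8)) - 154174) = (36025 - 26530)*(300*(-15) - 154174) = 9495*(-4500 - 154174) = 9495*(-158674) = -1506609630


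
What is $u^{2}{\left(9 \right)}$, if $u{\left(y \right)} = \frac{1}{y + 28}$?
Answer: $\frac{1}{1369} \approx 0.00073046$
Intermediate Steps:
$u{\left(y \right)} = \frac{1}{28 + y}$
$u^{2}{\left(9 \right)} = \left(\frac{1}{28 + 9}\right)^{2} = \left(\frac{1}{37}\right)^{2} = \frac{1}{1369}$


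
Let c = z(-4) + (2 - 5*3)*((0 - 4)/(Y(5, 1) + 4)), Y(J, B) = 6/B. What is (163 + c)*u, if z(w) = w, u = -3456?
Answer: -2837376/5 ≈ -5.6748e+5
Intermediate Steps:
c = 6/5 (c = -4 + (2 - 5*3)*((0 - 4)/(6/1 + 4)) = -4 + (2 - 15)*(-4/(6*1 + 4)) = -4 - (-52)/(6 + 4) = -4 - (-52)/10 = -4 - 13*(-⅖) = -4 + 26/5 = 6/5 ≈ 1.2000)
(163 + c)*u = (163 + 6/5)*(-3456) = (821/5)*(-3456) = -2837376/5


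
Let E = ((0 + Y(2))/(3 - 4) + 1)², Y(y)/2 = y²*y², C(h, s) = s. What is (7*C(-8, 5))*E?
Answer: 33635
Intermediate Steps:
Y(y) = 2*y⁴ (Y(y) = 2*(y²*y²) = 2*y⁴)
E = 961 (E = ((0 + 2*2⁴)/(3 - 4) + 1)² = ((0 + 2*16)/(-1) + 1)² = ((0 + 32)*(-1) + 1)² = (32*(-1) + 1)² = (-32 + 1)² = (-31)² = 961)
(7*C(-8, 5))*E = (7*5)*961 = 35*961 = 33635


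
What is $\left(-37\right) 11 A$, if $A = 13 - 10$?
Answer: $-1221$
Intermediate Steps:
$A = 3$
$\left(-37\right) 11 A = \left(-37\right) 11 \cdot 3 = \left(-407\right) 3 = -1221$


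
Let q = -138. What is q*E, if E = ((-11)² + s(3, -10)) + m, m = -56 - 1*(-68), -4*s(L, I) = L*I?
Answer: -19389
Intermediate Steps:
s(L, I) = -I*L/4 (s(L, I) = -L*I/4 = -I*L/4)
m = 12 (m = -56 + 68 = 12)
E = 281/2 (E = ((-11)² - ¼*(-10)*3) + 12 = (121 + 15/2) + 12 = 257/2 + 12 = 281/2 ≈ 140.50)
q*E = -138*281/2 = -19389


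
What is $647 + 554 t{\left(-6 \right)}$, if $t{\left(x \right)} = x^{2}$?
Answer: $20591$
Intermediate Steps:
$647 + 554 t{\left(-6 \right)} = 647 + 554 \left(-6\right)^{2} = 647 + 554 \cdot 36 = 647 + 19944 = 20591$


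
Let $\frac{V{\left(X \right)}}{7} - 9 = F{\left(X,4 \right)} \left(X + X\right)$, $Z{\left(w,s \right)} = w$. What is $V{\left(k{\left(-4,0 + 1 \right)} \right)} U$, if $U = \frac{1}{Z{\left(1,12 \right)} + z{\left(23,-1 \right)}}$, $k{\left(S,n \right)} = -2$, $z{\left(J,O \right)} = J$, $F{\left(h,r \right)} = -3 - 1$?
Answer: $\frac{175}{24} \approx 7.2917$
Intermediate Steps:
$F{\left(h,r \right)} = -4$
$U = \frac{1}{24}$ ($U = \frac{1}{1 + 23} = \frac{1}{24} \approx 0.041667$)
$V{\left(X \right)} = 63 - 56 X$ ($V{\left(X \right)} = 63 + 7 \left(- 4 \left(X + X\right)\right) = 63 + 7 \left(- 4 \cdot 2 X\right) = 63 + 7 \left(- 8 X\right) = 63 - 56 X$)
$V{\left(k{\left(-4,0 + 1 \right)} \right)} U = \left(63 - -112\right) \frac{1}{24} = \left(63 + 112\right) \frac{1}{24} = 175 \cdot \frac{1}{24} = \frac{175}{24}$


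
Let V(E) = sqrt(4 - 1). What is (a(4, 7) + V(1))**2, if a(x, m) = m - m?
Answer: 3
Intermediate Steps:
V(E) = sqrt(3)
a(x, m) = 0
(a(4, 7) + V(1))**2 = (0 + sqrt(3))**2 = (sqrt(3))**2 = 3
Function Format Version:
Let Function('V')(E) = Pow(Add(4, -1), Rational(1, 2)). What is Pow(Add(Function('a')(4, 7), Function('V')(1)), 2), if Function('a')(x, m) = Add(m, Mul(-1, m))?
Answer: 3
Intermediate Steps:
Function('V')(E) = Pow(3, Rational(1, 2))
Function('a')(x, m) = 0
Pow(Add(Function('a')(4, 7), Function('V')(1)), 2) = Pow(Add(0, Pow(3, Rational(1, 2))), 2) = Pow(Pow(3, Rational(1, 2)), 2) = 3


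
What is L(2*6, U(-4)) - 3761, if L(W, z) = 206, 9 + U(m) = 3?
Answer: -3555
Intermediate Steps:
U(m) = -6 (U(m) = -9 + 3 = -6)
L(2*6, U(-4)) - 3761 = 206 - 3761 = -3555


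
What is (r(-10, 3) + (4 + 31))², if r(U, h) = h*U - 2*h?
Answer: 1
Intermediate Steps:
r(U, h) = -2*h + U*h (r(U, h) = U*h - 2*h = -2*h + U*h)
(r(-10, 3) + (4 + 31))² = (3*(-2 - 10) + (4 + 31))² = (3*(-12) + 35)² = (-36 + 35)² = (-1)² = 1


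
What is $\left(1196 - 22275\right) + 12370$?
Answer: $-8709$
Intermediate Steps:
$\left(1196 - 22275\right) + 12370 = -21079 + 12370 = -8709$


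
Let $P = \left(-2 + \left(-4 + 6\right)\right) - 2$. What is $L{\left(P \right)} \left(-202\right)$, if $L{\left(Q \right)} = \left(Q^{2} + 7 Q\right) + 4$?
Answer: $1212$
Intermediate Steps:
$P = -2$ ($P = \left(-2 + 2\right) - 2 = 0 - 2 = -2$)
$L{\left(Q \right)} = 4 + Q^{2} + 7 Q$
$L{\left(P \right)} \left(-202\right) = \left(4 + \left(-2\right)^{2} + 7 \left(-2\right)\right) \left(-202\right) = \left(4 + 4 - 14\right) \left(-202\right) = \left(-6\right) \left(-202\right) = 1212$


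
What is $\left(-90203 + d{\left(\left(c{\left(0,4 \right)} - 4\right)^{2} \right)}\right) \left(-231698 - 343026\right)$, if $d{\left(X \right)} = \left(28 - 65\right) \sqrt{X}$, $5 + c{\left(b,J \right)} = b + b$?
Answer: $52033212064$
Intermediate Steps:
$c{\left(b,J \right)} = -5 + 2 b$ ($c{\left(b,J \right)} = -5 + \left(b + b\right) = -5 + 2 b$)
$d{\left(X \right)} = - 37 \sqrt{X}$ ($d{\left(X \right)} = \left(28 - 65\right) \sqrt{X} = - 37 \sqrt{X}$)
$\left(-90203 + d{\left(\left(c{\left(0,4 \right)} - 4\right)^{2} \right)}\right) \left(-231698 - 343026\right) = \left(-90203 - 37 \sqrt{\left(\left(-5 + 2 \cdot 0\right) - 4\right)^{2}}\right) \left(-231698 - 343026\right) = \left(-90203 - 37 \sqrt{\left(\left(-5 + 0\right) - 4\right)^{2}}\right) \left(-574724\right) = \left(-90203 - 37 \sqrt{\left(-5 - 4\right)^{2}}\right) \left(-574724\right) = \left(-90203 - 37 \sqrt{\left(-9\right)^{2}}\right) \left(-574724\right) = \left(-90203 - 37 \sqrt{81}\right) \left(-574724\right) = \left(-90203 - 333\right) \left(-574724\right) = \left(-90536\right) \left(-574724\right) = 52033212064$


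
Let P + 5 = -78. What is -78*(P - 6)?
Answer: 6942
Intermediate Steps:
P = -83 (P = -5 - 78 = -83)
-78*(P - 6) = -78*(-83 - 6) = -78*(-89) = 6942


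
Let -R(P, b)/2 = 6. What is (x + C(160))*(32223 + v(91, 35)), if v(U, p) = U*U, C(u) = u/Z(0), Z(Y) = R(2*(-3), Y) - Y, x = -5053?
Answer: -615620296/3 ≈ -2.0521e+8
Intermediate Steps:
R(P, b) = -12 (R(P, b) = -2*6 = -12)
Z(Y) = -12 - Y
C(u) = -u/12 (C(u) = u/(-12 - 1*0) = u/(-12 + 0) = u/(-12) = u*(-1/12) = -u/12)
v(U, p) = U²
(x + C(160))*(32223 + v(91, 35)) = (-5053 - 1/12*160)*(32223 + 91²) = (-5053 - 40/3)*(32223 + 8281) = -15199/3*40504 = -615620296/3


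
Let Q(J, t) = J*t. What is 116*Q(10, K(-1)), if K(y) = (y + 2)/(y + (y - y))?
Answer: -1160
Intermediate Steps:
K(y) = (2 + y)/y (K(y) = (2 + y)/(y + 0) = (2 + y)/y)
116*Q(10, K(-1)) = 116*(10*((2 - 1)/(-1))) = 116*(10*(-1*1)) = 116*(10*(-1)) = 116*(-10) = -1160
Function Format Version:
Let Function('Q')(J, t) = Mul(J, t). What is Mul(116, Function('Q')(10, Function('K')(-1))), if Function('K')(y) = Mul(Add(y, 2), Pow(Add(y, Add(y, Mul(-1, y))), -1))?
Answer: -1160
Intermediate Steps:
Function('K')(y) = Mul(Pow(y, -1), Add(2, y)) (Function('K')(y) = Mul(Add(2, y), Pow(Add(y, 0), -1)) = Mul(Add(2, y), Pow(y, -1)) = Mul(Pow(y, -1), Add(2, y)))
Mul(116, Function('Q')(10, Function('K')(-1))) = Mul(116, Mul(10, Mul(Pow(-1, -1), Add(2, -1)))) = Mul(116, Mul(10, Mul(-1, 1))) = Mul(116, Mul(10, -1)) = Mul(116, -10) = -1160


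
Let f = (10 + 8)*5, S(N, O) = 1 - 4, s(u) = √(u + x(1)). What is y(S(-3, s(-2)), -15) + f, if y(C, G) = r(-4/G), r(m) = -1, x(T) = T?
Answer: 89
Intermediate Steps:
s(u) = √(1 + u) (s(u) = √(u + 1) = √(1 + u))
S(N, O) = -3
y(C, G) = -1
f = 90 (f = 18*5 = 90)
y(S(-3, s(-2)), -15) + f = -1 + 90 = 89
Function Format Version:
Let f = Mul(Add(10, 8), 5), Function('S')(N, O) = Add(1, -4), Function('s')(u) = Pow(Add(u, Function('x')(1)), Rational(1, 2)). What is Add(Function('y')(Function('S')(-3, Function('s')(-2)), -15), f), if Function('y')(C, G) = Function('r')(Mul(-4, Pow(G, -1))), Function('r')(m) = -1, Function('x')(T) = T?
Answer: 89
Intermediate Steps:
Function('s')(u) = Pow(Add(1, u), Rational(1, 2)) (Function('s')(u) = Pow(Add(u, 1), Rational(1, 2)) = Pow(Add(1, u), Rational(1, 2)))
Function('S')(N, O) = -3
Function('y')(C, G) = -1
f = 90 (f = Mul(18, 5) = 90)
Add(Function('y')(Function('S')(-3, Function('s')(-2)), -15), f) = Add(-1, 90) = 89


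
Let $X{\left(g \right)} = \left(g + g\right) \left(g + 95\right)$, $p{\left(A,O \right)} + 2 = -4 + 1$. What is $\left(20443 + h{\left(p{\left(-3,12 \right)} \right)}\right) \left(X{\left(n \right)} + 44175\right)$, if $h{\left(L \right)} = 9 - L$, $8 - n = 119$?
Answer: $976351239$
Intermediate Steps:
$n = -111$ ($n = 8 - 119 = -111$)
$p{\left(A,O \right)} = -5$ ($p{\left(A,O \right)} = -2 + \left(-4 + 1\right) = -2 - 3 = -5$)
$X{\left(g \right)} = 2 g \left(95 + g\right)$
$\left(20443 + h{\left(p{\left(-3,12 \right)} \right)}\right) \left(X{\left(n \right)} + 44175\right) = \left(20443 + \left(9 - -5\right)\right) \left(2 \left(-111\right) \left(95 - 111\right) + 44175\right) = \left(20443 + \left(9 + 5\right)\right) \left(2 \left(-111\right) \left(-16\right) + 44175\right) = \left(20443 + 14\right) \left(3552 + 44175\right) = 20457 \cdot 47727 = 976351239$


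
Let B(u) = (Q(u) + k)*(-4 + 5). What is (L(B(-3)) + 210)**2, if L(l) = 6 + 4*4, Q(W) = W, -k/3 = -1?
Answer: 53824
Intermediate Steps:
k = 3 (k = -3*(-1) = 3)
B(u) = 3 + u (B(u) = (u + 3)*(-4 + 5) = (3 + u)*1 = 3 + u)
L(l) = 22 (L(l) = 6 + 16 = 22)
(L(B(-3)) + 210)**2 = (22 + 210)**2 = 232**2 = 53824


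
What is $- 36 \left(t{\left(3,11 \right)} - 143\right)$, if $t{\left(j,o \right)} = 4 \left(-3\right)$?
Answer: $5580$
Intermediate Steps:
$t{\left(j,o \right)} = -12$
$- 36 \left(t{\left(3,11 \right)} - 143\right) = - 36 \left(-12 - 143\right) = \left(-36\right) \left(-155\right) = 5580$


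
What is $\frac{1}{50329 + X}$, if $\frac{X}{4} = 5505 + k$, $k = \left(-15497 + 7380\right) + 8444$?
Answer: $\frac{1}{73657} \approx 1.3576 \cdot 10^{-5}$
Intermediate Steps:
$k = 327$ ($k = -8117 + 8444 = 327$)
$X = 23328$ ($X = 4 \left(5505 + 327\right) = 4 \cdot 5832 = 23328$)
$\frac{1}{50329 + X} = \frac{1}{50329 + 23328} = \frac{1}{73657}$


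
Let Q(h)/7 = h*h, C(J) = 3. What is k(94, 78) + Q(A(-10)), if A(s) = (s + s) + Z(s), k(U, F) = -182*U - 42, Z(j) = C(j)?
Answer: -15127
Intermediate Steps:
Z(j) = 3
k(U, F) = -42 - 182*U
A(s) = 3 + 2*s (A(s) = (s + s) + 3 = 2*s + 3 = 3 + 2*s)
Q(h) = 7*h² (Q(h) = 7*(h*h) = 7*h²)
k(94, 78) + Q(A(-10)) = (-42 - 182*94) + 7*(3 + 2*(-10))² = (-42 - 17108) + 7*(3 - 20)² = -17150 + 7*(-17)² = -17150 + 7*289 = -17150 + 2023 = -15127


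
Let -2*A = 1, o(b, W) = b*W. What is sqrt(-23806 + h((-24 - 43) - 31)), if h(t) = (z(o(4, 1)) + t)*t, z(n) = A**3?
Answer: I*sqrt(56759)/2 ≈ 119.12*I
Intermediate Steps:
o(b, W) = W*b
A = -1/2 (A = -1/2*1 = -1/2 ≈ -0.50000)
z(n) = -1/8 (z(n) = (-1/2)**3 = -1/8)
h(t) = t*(-1/8 + t) (h(t) = (-1/8 + t)*t = t*(-1/8 + t))
sqrt(-23806 + h((-24 - 43) - 31)) = sqrt(-23806 + ((-24 - 43) - 31)*(-1/8 + ((-24 - 43) - 31))) = sqrt(-23806 + (-67 - 31)*(-1/8 + (-67 - 31))) = sqrt(-23806 - 98*(-1/8 - 98)) = sqrt(-23806 - 98*(-785/8)) = sqrt(-23806 + 38465/4) = sqrt(-56759/4) = I*sqrt(56759)/2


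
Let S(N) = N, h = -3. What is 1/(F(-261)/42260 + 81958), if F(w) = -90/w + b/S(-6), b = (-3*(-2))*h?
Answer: 1225540/100442807417 ≈ 1.2201e-5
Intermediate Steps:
b = -18 (b = -3*(-2)*(-3) = 6*(-3) = -18)
F(w) = 3 - 90/w (F(w) = -90/w - 18/(-6) = -90/w - 18*(-⅙) = -90/w + 3 = 3 - 90/w)
1/(F(-261)/42260 + 81958) = 1/((3 - 90/(-261))/42260 + 81958) = 1/((3 - 90*(-1/261))*(1/42260) + 81958) = 1/((3 + 10/29)*(1/42260) + 81958) = 1/((97/29)*(1/42260) + 81958) = 1/(97/1225540 + 81958) = 1/(100442807417/1225540) = 1225540/100442807417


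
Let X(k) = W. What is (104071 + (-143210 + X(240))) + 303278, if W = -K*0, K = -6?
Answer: 264139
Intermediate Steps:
W = 0 (W = -1*(-6)*0 = 6*0 = 0)
X(k) = 0
(104071 + (-143210 + X(240))) + 303278 = (104071 + (-143210 + 0)) + 303278 = (104071 - 143210) + 303278 = -39139 + 303278 = 264139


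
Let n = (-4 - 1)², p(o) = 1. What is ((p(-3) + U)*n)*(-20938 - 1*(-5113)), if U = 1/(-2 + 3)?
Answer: -791250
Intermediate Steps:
U = 1 (U = 1/1 = 1)
n = 25 (n = (-5)² = 25)
((p(-3) + U)*n)*(-20938 - 1*(-5113)) = ((1 + 1)*25)*(-20938 - 1*(-5113)) = (2*25)*(-20938 + 5113) = 50*(-15825) = -791250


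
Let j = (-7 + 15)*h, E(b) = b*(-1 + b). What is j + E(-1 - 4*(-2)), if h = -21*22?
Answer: -3654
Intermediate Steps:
h = -462
j = -3696 (j = (-7 + 15)*(-462) = 8*(-462) = -3696)
j + E(-1 - 4*(-2)) = -3696 + (-1 - 4*(-2))*(-1 + (-1 - 4*(-2))) = -3696 + (-1 + 8)*(-1 + (-1 + 8)) = -3696 + 7*(-1 + 7) = -3696 + 7*6 = -3696 + 42 = -3654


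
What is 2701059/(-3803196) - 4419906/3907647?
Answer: -3040505990861/1651283048868 ≈ -1.8413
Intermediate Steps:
2701059/(-3803196) - 4419906/3907647 = 2701059*(-1/3803196) - 4419906*1/3907647 = -900353/1267732 - 1473302/1302549 = -3040505990861/1651283048868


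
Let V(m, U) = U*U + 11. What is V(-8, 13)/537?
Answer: 60/179 ≈ 0.33520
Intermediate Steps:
V(m, U) = 11 + U**2 (V(m, U) = U**2 + 11 = 11 + U**2)
V(-8, 13)/537 = (11 + 13**2)/537 = (11 + 169)*(1/537) = 180*(1/537) = 60/179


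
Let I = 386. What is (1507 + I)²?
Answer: 3583449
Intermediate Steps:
(1507 + I)² = (1507 + 386)² = 1893² = 3583449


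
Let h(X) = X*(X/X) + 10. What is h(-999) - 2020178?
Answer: -2021167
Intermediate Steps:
h(X) = 10 + X (h(X) = X*1 + 10 = X + 10 = 10 + X)
h(-999) - 2020178 = (10 - 999) - 2020178 = -989 - 2020178 = -2021167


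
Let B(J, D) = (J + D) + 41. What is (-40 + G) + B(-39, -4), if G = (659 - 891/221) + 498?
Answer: 245524/221 ≈ 1111.0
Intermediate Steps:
G = 254806/221 (G = (659 - 891*1/221) + 498 = (659 - 891/221) + 498 = 144748/221 + 498 = 254806/221 ≈ 1153.0)
B(J, D) = 41 + D + J (B(J, D) = (D + J) + 41 = 41 + D + J)
(-40 + G) + B(-39, -4) = (-40 + 254806/221) + (41 - 4 - 39) = 245966/221 - 2 = 245524/221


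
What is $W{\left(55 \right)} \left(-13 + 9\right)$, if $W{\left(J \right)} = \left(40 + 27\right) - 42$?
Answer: $-100$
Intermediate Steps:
$W{\left(J \right)} = 25$ ($W{\left(J \right)} = 67 - 42 = 25$)
$W{\left(55 \right)} \left(-13 + 9\right) = 25 \left(-13 + 9\right) = 25 \left(-4\right) = -100$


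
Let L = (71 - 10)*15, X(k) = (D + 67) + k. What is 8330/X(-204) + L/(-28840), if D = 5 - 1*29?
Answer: -6868129/132664 ≈ -51.771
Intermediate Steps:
D = -24 (D = 5 - 29 = -24)
X(k) = 43 + k (X(k) = (-24 + 67) + k = 43 + k)
L = 915 (L = 61*15 = 915)
8330/X(-204) + L/(-28840) = 8330/(43 - 204) + 915/(-28840) = 8330/(-161) + 915*(-1/28840) = 8330*(-1/161) - 183/5768 = -1190/23 - 183/5768 = -6868129/132664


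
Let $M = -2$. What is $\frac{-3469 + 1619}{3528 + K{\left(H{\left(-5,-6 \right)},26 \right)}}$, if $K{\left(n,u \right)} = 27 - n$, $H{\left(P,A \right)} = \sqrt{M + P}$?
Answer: $- \frac{3288375}{6319016} - \frac{925 i \sqrt{7}}{6319016} \approx -0.52039 - 0.00038729 i$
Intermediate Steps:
$H{\left(P,A \right)} = \sqrt{-2 + P}$
$\frac{-3469 + 1619}{3528 + K{\left(H{\left(-5,-6 \right)},26 \right)}} = \frac{-3469 + 1619}{3528 + \left(27 - \sqrt{-2 - 5}\right)} = - \frac{1850}{3528 + \left(27 - \sqrt{-7}\right)} = - \frac{1850}{3528 + \left(27 - i \sqrt{7}\right)} = - \frac{1850}{3555 - i \sqrt{7}}$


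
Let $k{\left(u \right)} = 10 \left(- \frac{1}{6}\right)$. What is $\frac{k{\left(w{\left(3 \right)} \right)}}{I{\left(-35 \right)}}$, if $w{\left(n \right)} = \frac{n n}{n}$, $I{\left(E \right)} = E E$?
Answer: $- \frac{1}{735} \approx -0.0013605$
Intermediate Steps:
$I{\left(E \right)} = E^{2}$
$w{\left(n \right)} = n$ ($w{\left(n \right)} = \frac{n^{2}}{n} = n$)
$k{\left(u \right)} = - \frac{5}{3}$ ($k{\left(u \right)} = 10 \left(\left(-1\right) \frac{1}{6}\right) = 10 \left(- \frac{1}{6}\right) = - \frac{5}{3}$)
$\frac{k{\left(w{\left(3 \right)} \right)}}{I{\left(-35 \right)}} = - \frac{5}{3 \left(-35\right)^{2}} = - \frac{5}{3 \cdot 1225} = \left(- \frac{5}{3}\right) \frac{1}{1225} = - \frac{1}{735}$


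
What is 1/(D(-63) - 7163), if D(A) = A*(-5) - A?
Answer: -1/6785 ≈ -0.00014738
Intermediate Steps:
D(A) = -6*A (D(A) = -5*A - A = -6*A)
1/(D(-63) - 7163) = 1/(-6*(-63) - 7163) = 1/(378 - 7163) = 1/(-6785) = -1/6785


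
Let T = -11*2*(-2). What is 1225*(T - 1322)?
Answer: -1565550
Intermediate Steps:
T = 44 (T = -22*(-2) = 44)
1225*(T - 1322) = 1225*(44 - 1322) = 1225*(-1278) = -1565550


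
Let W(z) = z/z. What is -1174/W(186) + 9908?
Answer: 8734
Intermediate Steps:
W(z) = 1
-1174/W(186) + 9908 = -1174/1 + 9908 = -1174*1 + 9908 = -1174 + 9908 = 8734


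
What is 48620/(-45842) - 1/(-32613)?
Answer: -792799109/747522573 ≈ -1.0606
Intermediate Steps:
48620/(-45842) - 1/(-32613) = 48620*(-1/45842) - 1*(-1/32613) = -24310/22921 + 1/32613 = -792799109/747522573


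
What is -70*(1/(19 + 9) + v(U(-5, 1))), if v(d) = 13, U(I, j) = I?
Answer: -1825/2 ≈ -912.50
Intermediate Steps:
-70*(1/(19 + 9) + v(U(-5, 1))) = -70*(1/(19 + 9) + 13) = -70*(1/28 + 13) = -70*365/28 = -1825/2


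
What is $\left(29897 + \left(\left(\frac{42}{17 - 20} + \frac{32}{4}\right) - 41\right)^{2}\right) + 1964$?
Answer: $34070$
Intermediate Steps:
$\left(29897 + \left(\left(\frac{42}{17 - 20} + \frac{32}{4}\right) - 41\right)^{2}\right) + 1964 = \left(29897 + \left(\left(\frac{42}{17 - 20} + 32 \cdot \frac{1}{4}\right) - 41\right)^{2}\right) + 1964 = \left(29897 + \left(\left(\frac{42}{-3} + 8\right) - 41\right)^{2}\right) + 1964 = \left(29897 + \left(\left(42 \left(- \frac{1}{3}\right) + 8\right) - 41\right)^{2}\right) + 1964 = \left(29897 + \left(\left(-14 + 8\right) - 41\right)^{2}\right) + 1964 = \left(29897 + \left(-6 - 41\right)^{2}\right) + 1964 = \left(29897 + \left(-47\right)^{2}\right) + 1964 = \left(29897 + 2209\right) + 1964 = 32106 + 1964 = 34070$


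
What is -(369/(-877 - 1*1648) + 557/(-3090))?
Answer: 509327/1560450 ≈ 0.32640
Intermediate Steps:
-(369/(-877 - 1*1648) + 557/(-3090)) = -(369/(-877 - 1648) + 557*(-1/3090)) = -(369/(-2525) - 557/3090) = -(369*(-1/2525) - 557/3090) = -(-369/2525 - 557/3090) = -1*(-509327/1560450) = 509327/1560450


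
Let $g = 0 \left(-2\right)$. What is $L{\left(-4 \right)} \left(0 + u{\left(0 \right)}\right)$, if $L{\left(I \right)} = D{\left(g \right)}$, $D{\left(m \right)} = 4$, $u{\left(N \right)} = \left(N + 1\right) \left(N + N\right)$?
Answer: $0$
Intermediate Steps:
$g = 0$
$u{\left(N \right)} = 2 N \left(1 + N\right)$ ($u{\left(N \right)} = \left(1 + N\right) 2 N = 2 N \left(1 + N\right)$)
$L{\left(I \right)} = 4$
$L{\left(-4 \right)} \left(0 + u{\left(0 \right)}\right) = 4 \left(0 + 2 \cdot 0 \left(1 + 0\right)\right) = 4 \left(0 + 2 \cdot 0 \cdot 1\right) = 4 \left(0 + 0\right) = 4 \cdot 0 = 0$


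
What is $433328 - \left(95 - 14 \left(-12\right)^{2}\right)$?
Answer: $435249$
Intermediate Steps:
$433328 - \left(95 - 14 \left(-12\right)^{2}\right) = 433328 - \left(95 - 2016\right) = 433328 - -1921 = 433328 + 1921 = 435249$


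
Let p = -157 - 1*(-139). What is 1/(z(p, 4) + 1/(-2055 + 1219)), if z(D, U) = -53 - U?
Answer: -836/47653 ≈ -0.017543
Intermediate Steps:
p = -18 (p = -157 + 139 = -18)
1/(z(p, 4) + 1/(-2055 + 1219)) = 1/((-53 - 1*4) + 1/(-2055 + 1219)) = 1/((-53 - 4) + 1/(-836)) = 1/(-57 - 1/836) = 1/(-47653/836) = -836/47653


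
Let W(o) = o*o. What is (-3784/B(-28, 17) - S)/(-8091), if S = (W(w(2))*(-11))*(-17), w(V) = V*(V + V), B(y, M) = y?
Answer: 27610/18879 ≈ 1.4625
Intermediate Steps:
w(V) = 2*V² (w(V) = V*(2*V) = 2*V²)
W(o) = o²
S = 11968 (S = ((2*2²)²*(-11))*(-17) = ((2*4)²*(-11))*(-17) = (8²*(-11))*(-17) = (64*(-11))*(-17) = -704*(-17) = 11968)
(-3784/B(-28, 17) - S)/(-8091) = (-3784/(-28) - 1*11968)/(-8091) = (-3784*(-1/28) - 11968)*(-1/8091) = (946/7 - 11968)*(-1/8091) = -82830/7*(-1/8091) = 27610/18879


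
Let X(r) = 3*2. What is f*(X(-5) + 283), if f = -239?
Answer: -69071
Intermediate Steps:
X(r) = 6
f*(X(-5) + 283) = -239*(6 + 283) = -239*289 = -69071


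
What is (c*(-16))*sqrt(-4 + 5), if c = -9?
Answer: 144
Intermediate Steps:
(c*(-16))*sqrt(-4 + 5) = (-9*(-16))*sqrt(-4 + 5) = 144*sqrt(1) = 144*1 = 144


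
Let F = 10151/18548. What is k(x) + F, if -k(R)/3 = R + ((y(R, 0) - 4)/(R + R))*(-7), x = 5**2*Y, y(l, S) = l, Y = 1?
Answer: -30433891/463700 ≈ -65.633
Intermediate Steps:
x = 25 (x = 5**2*1 = 25*1 = 25)
F = 10151/18548 (F = 10151*(1/18548) = 10151/18548 ≈ 0.54728)
k(R) = -3*R + 21*(-4 + R)/(2*R) (k(R) = -3*(R + ((R - 4)/(R + R))*(-7)) = -3*(R + ((-4 + R)/((2*R)))*(-7)) = -3*(R + ((-4 + R)*(1/(2*R)))*(-7)) = -3*(R + ((-4 + R)/(2*R))*(-7)) = -3*(R - 7*(-4 + R)/(2*R)) = -3*R + 21*(-4 + R)/(2*R))
k(x) + F = (21/2 - 42/25 - 3*25) + 10151/18548 = (21/2 - 42*1/25 - 75) + 10151/18548 = (21/2 - 42/25 - 75) + 10151/18548 = -3309/50 + 10151/18548 = -30433891/463700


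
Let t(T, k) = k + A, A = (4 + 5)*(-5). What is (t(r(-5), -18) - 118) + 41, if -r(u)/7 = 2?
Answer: -140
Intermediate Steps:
r(u) = -14 (r(u) = -7*2 = -14)
A = -45 (A = 9*(-5) = -45)
t(T, k) = -45 + k (t(T, k) = k - 45 = -45 + k)
(t(r(-5), -18) - 118) + 41 = ((-45 - 18) - 118) + 41 = (-63 - 118) + 41 = -181 + 41 = -140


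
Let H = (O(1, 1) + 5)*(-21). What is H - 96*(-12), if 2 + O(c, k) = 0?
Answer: 1089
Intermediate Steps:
O(c, k) = -2 (O(c, k) = -2 + 0 = -2)
H = -63 (H = (-2 + 5)*(-21) = 3*(-21) = -63)
H - 96*(-12) = -63 - 96*(-12) = -63 + 1152 = 1089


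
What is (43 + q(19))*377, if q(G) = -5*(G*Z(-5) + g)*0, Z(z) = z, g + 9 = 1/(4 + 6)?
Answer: 16211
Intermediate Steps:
g = -89/10 (g = -9 + 1/(4 + 6) = -9 + 1/10 = -89/10 ≈ -8.9000)
q(G) = 0 (q(G) = -5*(G*(-5) - 89/10)*0 = -5*(-5*G - 89/10)*0 = -5*(-89/10 - 5*G)*0 = (89/2 + 25*G)*0 = 0)
(43 + q(19))*377 = (43 + 0)*377 = 43*377 = 16211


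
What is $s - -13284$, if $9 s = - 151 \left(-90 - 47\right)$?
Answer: $\frac{140243}{9} \approx 15583.0$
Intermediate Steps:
$s = \frac{20687}{9}$ ($s = \frac{\left(-151\right) \left(-90 - 47\right)}{9} = \frac{\left(-151\right) \left(-137\right)}{9} = \frac{1}{9} \cdot 20687 = \frac{20687}{9} \approx 2298.6$)
$s - -13284 = \frac{20687}{9} - -13284 = \frac{20687}{9} + 13284 = \frac{140243}{9}$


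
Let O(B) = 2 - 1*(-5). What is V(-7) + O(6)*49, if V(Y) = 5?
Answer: 348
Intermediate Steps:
O(B) = 7 (O(B) = 2 + 5 = 7)
V(-7) + O(6)*49 = 5 + 7*49 = 5 + 343 = 348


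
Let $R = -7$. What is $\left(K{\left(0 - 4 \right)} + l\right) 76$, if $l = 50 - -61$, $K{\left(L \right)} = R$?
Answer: $7904$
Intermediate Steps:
$K{\left(L \right)} = -7$
$l = 111$ ($l = 50 + 61 = 111$)
$\left(K{\left(0 - 4 \right)} + l\right) 76 = \left(-7 + 111\right) 76 = 104 \cdot 76 = 7904$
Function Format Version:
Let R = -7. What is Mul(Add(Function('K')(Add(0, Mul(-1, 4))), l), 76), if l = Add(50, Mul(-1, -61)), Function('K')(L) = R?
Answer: 7904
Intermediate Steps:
Function('K')(L) = -7
l = 111 (l = Add(50, 61) = 111)
Mul(Add(Function('K')(Add(0, Mul(-1, 4))), l), 76) = Mul(Add(-7, 111), 76) = Mul(104, 76) = 7904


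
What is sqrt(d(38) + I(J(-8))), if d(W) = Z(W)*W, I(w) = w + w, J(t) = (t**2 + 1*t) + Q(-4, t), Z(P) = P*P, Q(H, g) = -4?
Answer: 8*sqrt(859) ≈ 234.47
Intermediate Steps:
Z(P) = P**2
J(t) = -4 + t + t**2 (J(t) = (t**2 + 1*t) - 4 = (t**2 + t) - 4 = (t + t**2) - 4 = -4 + t + t**2)
I(w) = 2*w
d(W) = W**3 (d(W) = W**2*W = W**3)
sqrt(d(38) + I(J(-8))) = sqrt(38**3 + 2*(-4 - 8 + (-8)**2)) = sqrt(54872 + 2*(-4 - 8 + 64)) = sqrt(54872 + 2*52) = sqrt(54872 + 104) = sqrt(54976) = 8*sqrt(859)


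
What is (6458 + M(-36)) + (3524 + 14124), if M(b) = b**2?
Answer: 25402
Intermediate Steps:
(6458 + M(-36)) + (3524 + 14124) = (6458 + (-36)**2) + (3524 + 14124) = (6458 + 1296) + 17648 = 7754 + 17648 = 25402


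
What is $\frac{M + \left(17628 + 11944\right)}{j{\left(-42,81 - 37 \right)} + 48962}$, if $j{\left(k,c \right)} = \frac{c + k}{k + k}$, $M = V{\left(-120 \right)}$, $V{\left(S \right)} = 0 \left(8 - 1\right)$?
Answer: $\frac{1242024}{2056403} \approx 0.60398$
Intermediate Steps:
$V{\left(S \right)} = 0$ ($V{\left(S \right)} = 0 \cdot 7 = 0$)
$M = 0$
$j{\left(k,c \right)} = \frac{c + k}{2 k}$
$\frac{M + \left(17628 + 11944\right)}{j{\left(-42,81 - 37 \right)} + 48962} = \frac{0 + \left(17628 + 11944\right)}{\frac{\left(81 - 37\right) - 42}{2 \left(-42\right)} + 48962} = \frac{0 + 29572}{\frac{1}{2} \left(- \frac{1}{42}\right) \left(44 - 42\right) + 48962} = \frac{29572}{\frac{1}{2} \left(- \frac{1}{42}\right) 2 + 48962} = \frac{29572}{- \frac{1}{42} + 48962} = \frac{29572}{\frac{2056403}{42}} = 29572 \cdot \frac{42}{2056403} = \frac{1242024}{2056403}$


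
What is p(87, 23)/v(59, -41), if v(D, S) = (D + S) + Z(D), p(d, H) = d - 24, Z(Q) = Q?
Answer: 9/11 ≈ 0.81818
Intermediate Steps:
p(d, H) = -24 + d
v(D, S) = S + 2*D (v(D, S) = (D + S) + D = S + 2*D)
p(87, 23)/v(59, -41) = (-24 + 87)/(-41 + 2*59) = 63/(-41 + 118) = 63/77 = 63*(1/77) = 9/11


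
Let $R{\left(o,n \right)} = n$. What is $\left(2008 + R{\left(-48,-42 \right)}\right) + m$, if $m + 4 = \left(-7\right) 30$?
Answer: $1752$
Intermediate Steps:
$m = -214$ ($m = -4 - 210 = -214$)
$\left(2008 + R{\left(-48,-42 \right)}\right) + m = \left(2008 - 42\right) - 214 = 1966 - 214 = 1752$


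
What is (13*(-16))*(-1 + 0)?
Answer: 208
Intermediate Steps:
(13*(-16))*(-1 + 0) = -208*(-1) = 208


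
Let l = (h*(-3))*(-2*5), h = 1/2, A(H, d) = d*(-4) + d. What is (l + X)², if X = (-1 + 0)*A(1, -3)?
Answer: 36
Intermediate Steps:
A(H, d) = -3*d (A(H, d) = -4*d + d = -3*d)
h = ½ ≈ 0.50000
X = -9 (X = (-1 + 0)*(-3*(-3)) = -1*9 = -9)
l = 15 (l = ((½)*(-3))*(-2*5) = -3/2*(-10) = 15)
(l + X)² = (15 - 9)² = 6² = 36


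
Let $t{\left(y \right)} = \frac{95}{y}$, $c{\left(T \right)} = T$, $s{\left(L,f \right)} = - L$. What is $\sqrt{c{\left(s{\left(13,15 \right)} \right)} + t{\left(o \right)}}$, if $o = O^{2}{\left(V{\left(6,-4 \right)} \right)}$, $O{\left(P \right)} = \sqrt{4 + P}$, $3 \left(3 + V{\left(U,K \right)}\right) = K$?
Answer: $i \sqrt{298} \approx 17.263 i$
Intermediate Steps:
$V{\left(U,K \right)} = -3 + \frac{K}{3}$
$o = - \frac{1}{3}$ ($o = \left(\sqrt{4 + \left(-3 + \frac{1}{3} \left(-4\right)\right)}\right)^{2} = \left(\sqrt{4 - \frac{13}{3}}\right)^{2} = \left(\sqrt{- \frac{1}{3}}\right)^{2} = \left(\frac{i \sqrt{3}}{3}\right)^{2} = - \frac{1}{3} \approx -0.33333$)
$\sqrt{c{\left(s{\left(13,15 \right)} \right)} + t{\left(o \right)}} = \sqrt{\left(-1\right) 13 + \frac{95}{- \frac{1}{3}}} = \sqrt{-13 + 95 \left(-3\right)} = \sqrt{-13 - 285} = \sqrt{-298} = i \sqrt{298}$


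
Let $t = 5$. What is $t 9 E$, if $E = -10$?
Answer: $-450$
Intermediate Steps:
$t 9 E = 5 \cdot 9 \left(-10\right) = 45 \left(-10\right) = -450$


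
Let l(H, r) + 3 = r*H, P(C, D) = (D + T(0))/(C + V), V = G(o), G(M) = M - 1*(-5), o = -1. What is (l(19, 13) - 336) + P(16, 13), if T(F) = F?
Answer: -1827/20 ≈ -91.350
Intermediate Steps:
G(M) = 5 + M (G(M) = M + 5 = 5 + M)
V = 4 (V = 5 - 1 = 4)
P(C, D) = D/(4 + C) (P(C, D) = (D + 0)/(C + 4) = D/(4 + C))
l(H, r) = -3 + H*r (l(H, r) = -3 + r*H = -3 + H*r)
(l(19, 13) - 336) + P(16, 13) = ((-3 + 19*13) - 336) + 13/(4 + 16) = ((-3 + 247) - 336) + 13/20 = (244 - 336) + 13*(1/20) = -92 + 13/20 = -1827/20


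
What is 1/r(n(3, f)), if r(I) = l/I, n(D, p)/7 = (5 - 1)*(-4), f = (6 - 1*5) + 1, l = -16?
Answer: 7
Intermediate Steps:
f = 2 (f = (6 - 5) + 1 = 1 + 1 = 2)
n(D, p) = -112 (n(D, p) = 7*((5 - 1)*(-4)) = 7*(4*(-4)) = 7*(-16) = -112)
r(I) = -16/I
1/r(n(3, f)) = 1/(-16/(-112)) = 1/(-16*(-1/112)) = 1/(⅐) = 7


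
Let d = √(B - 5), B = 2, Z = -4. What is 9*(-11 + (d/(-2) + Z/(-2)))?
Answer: -81 - 9*I*√3/2 ≈ -81.0 - 7.7942*I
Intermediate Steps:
d = I*√3 (d = √(2 - 5) = √(-3) = I*√3 ≈ 1.732*I)
9*(-11 + (d/(-2) + Z/(-2))) = 9*(-11 + ((I*√3)/(-2) - 4/(-2))) = 9*(-11 + ((I*√3)*(-½) - 4*(-½))) = 9*(-11 + (-I*√3/2 + 2)) = 9*(-11 + (2 - I*√3/2)) = 9*(-9 - I*√3/2) = -81 - 9*I*√3/2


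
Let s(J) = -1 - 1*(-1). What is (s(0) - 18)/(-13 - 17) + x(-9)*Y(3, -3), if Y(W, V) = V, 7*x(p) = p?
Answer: 156/35 ≈ 4.4571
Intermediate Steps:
s(J) = 0 (s(J) = -1 + 1 = 0)
x(p) = p/7
(s(0) - 18)/(-13 - 17) + x(-9)*Y(3, -3) = (0 - 18)/(-13 - 17) + ((⅐)*(-9))*(-3) = -18/(-30) - 9/7*(-3) = -18*(-1/30) + 27/7 = ⅗ + 27/7 = 156/35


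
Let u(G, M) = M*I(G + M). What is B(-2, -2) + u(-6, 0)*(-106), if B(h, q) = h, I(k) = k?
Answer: -2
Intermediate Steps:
u(G, M) = M*(G + M)
B(-2, -2) + u(-6, 0)*(-106) = -2 + (0*(-6 + 0))*(-106) = -2 + (0*(-6))*(-106) = -2 + 0*(-106) = -2 + 0 = -2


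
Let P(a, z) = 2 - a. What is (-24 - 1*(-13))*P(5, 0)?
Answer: 33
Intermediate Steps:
(-24 - 1*(-13))*P(5, 0) = (-24 - 1*(-13))*(2 - 1*5) = (-24 + 13)*(2 - 5) = -11*(-3) = 33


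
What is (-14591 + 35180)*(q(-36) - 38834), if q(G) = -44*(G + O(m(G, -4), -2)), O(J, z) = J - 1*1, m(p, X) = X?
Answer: -762410670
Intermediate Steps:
O(J, z) = -1 + J (O(J, z) = J - 1 = -1 + J)
q(G) = 220 - 44*G (q(G) = -44*(G + (-1 - 4)) = -44*(G - 5) = -44*(-5 + G) = 220 - 44*G)
(-14591 + 35180)*(q(-36) - 38834) = (-14591 + 35180)*((220 - 44*(-36)) - 38834) = 20589*((220 + 1584) - 38834) = 20589*(1804 - 38834) = 20589*(-37030) = -762410670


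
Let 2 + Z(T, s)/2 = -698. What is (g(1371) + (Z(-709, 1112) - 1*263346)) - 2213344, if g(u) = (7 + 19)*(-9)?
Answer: -2478324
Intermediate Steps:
g(u) = -234 (g(u) = 26*(-9) = -234)
Z(T, s) = -1400 (Z(T, s) = -4 + 2*(-698) = -4 - 1396 = -1400)
(g(1371) + (Z(-709, 1112) - 1*263346)) - 2213344 = (-234 + (-1400 - 1*263346)) - 2213344 = (-234 + (-1400 - 263346)) - 2213344 = (-234 - 264746) - 2213344 = -264980 - 2213344 = -2478324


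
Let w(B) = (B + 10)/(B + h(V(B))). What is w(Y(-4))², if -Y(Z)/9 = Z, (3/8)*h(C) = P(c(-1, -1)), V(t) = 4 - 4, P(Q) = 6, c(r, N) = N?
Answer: 529/676 ≈ 0.78254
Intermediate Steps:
V(t) = 0
h(C) = 16 (h(C) = (8/3)*6 = 16)
Y(Z) = -9*Z
w(B) = (10 + B)/(16 + B) (w(B) = (B + 10)/(B + 16) = (10 + B)/(16 + B))
w(Y(-4))² = ((10 - 9*(-4))/(16 - 9*(-4)))² = ((10 + 36)/(16 + 36))² = (46/52)² = ((1/52)*46)² = (23/26)² = 529/676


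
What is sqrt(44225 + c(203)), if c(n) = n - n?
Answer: 5*sqrt(1769) ≈ 210.30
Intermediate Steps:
c(n) = 0
sqrt(44225 + c(203)) = sqrt(44225 + 0) = sqrt(44225) = 5*sqrt(1769)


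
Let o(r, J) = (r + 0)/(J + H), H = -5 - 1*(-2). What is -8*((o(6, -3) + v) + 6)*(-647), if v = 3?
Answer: 41408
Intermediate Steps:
H = -3 (H = -5 + 2 = -3)
o(r, J) = r/(-3 + J) (o(r, J) = (r + 0)/(J - 3) = r/(-3 + J))
-8*((o(6, -3) + v) + 6)*(-647) = -8*((6/(-3 - 3) + 3) + 6)*(-647) = -8*((6/(-6) + 3) + 6)*(-647) = -8*((6*(-⅙) + 3) + 6)*(-647) = -8*((-1 + 3) + 6)*(-647) = -8*(2 + 6)*(-647) = -8*8*(-647) = -64*(-647) = 41408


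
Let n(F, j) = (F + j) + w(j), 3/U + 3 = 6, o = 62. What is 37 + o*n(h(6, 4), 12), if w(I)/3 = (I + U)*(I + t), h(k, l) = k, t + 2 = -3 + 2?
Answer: 22915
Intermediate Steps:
U = 1 (U = 3/(-3 + 6) = 3/3 = 3*(⅓) = 1)
t = -3 (t = -2 + (-3 + 2) = -2 - 1 = -3)
w(I) = 3*(1 + I)*(-3 + I) (w(I) = 3*((I + 1)*(I - 3)) = 3*((1 + I)*(-3 + I)) = 3*(1 + I)*(-3 + I))
n(F, j) = -9 + F - 5*j + 3*j² (n(F, j) = (F + j) + (-9 - 6*j + 3*j²) = -9 + F - 5*j + 3*j²)
37 + o*n(h(6, 4), 12) = 37 + 62*(-9 + 6 - 5*12 + 3*12²) = 37 + 62*(-9 + 6 - 60 + 3*144) = 37 + 62*(-9 + 6 - 60 + 432) = 37 + 62*369 = 37 + 22878 = 22915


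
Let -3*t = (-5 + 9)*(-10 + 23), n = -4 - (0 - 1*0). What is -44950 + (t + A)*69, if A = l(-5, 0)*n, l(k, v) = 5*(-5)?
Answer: -39246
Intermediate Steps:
l(k, v) = -25
n = -4 (n = -4 - (0 + 0) = -4 - 1*0 = -4 + 0 = -4)
t = -52/3 (t = -(-5 + 9)*(-10 + 23)/3 = -4*13/3 = -⅓*52 = -52/3 ≈ -17.333)
A = 100 (A = -25*(-4) = 100)
-44950 + (t + A)*69 = -44950 + (-52/3 + 100)*69 = -44950 + (248/3)*69 = -44950 + 5704 = -39246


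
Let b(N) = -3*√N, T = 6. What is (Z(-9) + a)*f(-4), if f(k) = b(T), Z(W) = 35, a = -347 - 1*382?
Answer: 2082*√6 ≈ 5099.8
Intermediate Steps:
a = -729 (a = -347 - 382 = -729)
f(k) = -3*√6
(Z(-9) + a)*f(-4) = (35 - 729)*(-3*√6) = -(-2082)*√6 = 2082*√6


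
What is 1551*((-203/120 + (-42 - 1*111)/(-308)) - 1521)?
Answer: -661058807/280 ≈ -2.3609e+6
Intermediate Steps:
1551*((-203/120 + (-42 - 1*111)/(-308)) - 1521) = 1551*((-203*1/120 + (-42 - 111)*(-1/308)) - 1521) = 1551*((-203/120 - 153*(-1/308)) - 1521) = 1551*((-203/120 + 153/308) - 1521) = 1551*(-11041/9240 - 1521) = 1551*(-14065081/9240) = -661058807/280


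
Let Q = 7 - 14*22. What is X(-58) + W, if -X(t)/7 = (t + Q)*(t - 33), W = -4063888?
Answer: -4292571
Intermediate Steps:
Q = -301 (Q = 7 - 308 = -301)
X(t) = -7*(-301 + t)*(-33 + t) (X(t) = -7*(t - 301)*(t - 33) = -7*(-301 + t)*(-33 + t))
X(-58) + W = (-69531 - 7*(-58)² + 2338*(-58)) - 4063888 = (-69531 - 7*3364 - 135604) - 4063888 = (-69531 - 23548 - 135604) - 4063888 = -228683 - 4063888 = -4292571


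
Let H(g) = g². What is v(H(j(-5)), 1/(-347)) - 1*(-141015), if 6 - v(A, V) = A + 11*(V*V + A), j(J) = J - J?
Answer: 16980197578/120409 ≈ 1.4102e+5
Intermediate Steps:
j(J) = 0
v(A, V) = 6 - 12*A - 11*V² (v(A, V) = 6 - (A + 11*(V*V + A)) = 6 - (A + 11*(V² + A)) = 6 - (A + 11*(A + V²)) = 6 - (A + (11*A + 11*V²)) = 6 - (11*V² + 12*A) = 6 + (-12*A - 11*V²) = 6 - 12*A - 11*V²)
v(H(j(-5)), 1/(-347)) - 1*(-141015) = (6 - 12*0² - 11*(1/(-347))²) - 1*(-141015) = (6 - 12*0 - 11*(-1/347)²) + 141015 = (6 + 0 - 11*1/120409) + 141015 = (6 + 0 - 11/120409) + 141015 = 722443/120409 + 141015 = 16980197578/120409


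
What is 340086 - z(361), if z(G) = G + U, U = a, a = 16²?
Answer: 339469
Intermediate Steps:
a = 256
U = 256
z(G) = 256 + G (z(G) = G + 256 = 256 + G)
340086 - z(361) = 340086 - (256 + 361) = 340086 - 1*617 = 340086 - 617 = 339469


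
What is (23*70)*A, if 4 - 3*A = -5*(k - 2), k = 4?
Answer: 22540/3 ≈ 7513.3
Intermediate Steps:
A = 14/3 (A = 4/3 - (-5)*(4 - 2)/3 = 4/3 - (-5)*2/3 = 4/3 - ⅓*(-10) = 4/3 + 10/3 = 14/3 ≈ 4.6667)
(23*70)*A = (23*70)*(14/3) = 1610*(14/3) = 22540/3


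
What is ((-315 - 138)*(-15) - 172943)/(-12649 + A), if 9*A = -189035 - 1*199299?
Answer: 1495332/502175 ≈ 2.9777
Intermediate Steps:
A = -388334/9 (A = (-189035 - 1*199299)/9 = (-189035 - 199299)/9 = (1/9)*(-388334) = -388334/9 ≈ -43148.)
((-315 - 138)*(-15) - 172943)/(-12649 + A) = ((-315 - 138)*(-15) - 172943)/(-12649 - 388334/9) = (-453*(-15) - 172943)/(-502175/9) = (6795 - 172943)*(-9/502175) = -166148*(-9/502175) = 1495332/502175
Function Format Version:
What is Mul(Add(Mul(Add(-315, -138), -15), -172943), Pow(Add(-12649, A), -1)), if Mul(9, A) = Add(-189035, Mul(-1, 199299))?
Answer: Rational(1495332, 502175) ≈ 2.9777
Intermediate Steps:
A = Rational(-388334, 9) (A = Mul(Rational(1, 9), Add(-189035, Mul(-1, 199299))) = Mul(Rational(1, 9), Add(-189035, -199299)) = Mul(Rational(1, 9), -388334) = Rational(-388334, 9) ≈ -43148.)
Mul(Add(Mul(Add(-315, -138), -15), -172943), Pow(Add(-12649, A), -1)) = Mul(Add(Mul(Add(-315, -138), -15), -172943), Pow(Add(-12649, Rational(-388334, 9)), -1)) = Mul(Add(Mul(-453, -15), -172943), Pow(Rational(-502175, 9), -1)) = Mul(Add(6795, -172943), Rational(-9, 502175)) = Mul(-166148, Rational(-9, 502175)) = Rational(1495332, 502175)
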